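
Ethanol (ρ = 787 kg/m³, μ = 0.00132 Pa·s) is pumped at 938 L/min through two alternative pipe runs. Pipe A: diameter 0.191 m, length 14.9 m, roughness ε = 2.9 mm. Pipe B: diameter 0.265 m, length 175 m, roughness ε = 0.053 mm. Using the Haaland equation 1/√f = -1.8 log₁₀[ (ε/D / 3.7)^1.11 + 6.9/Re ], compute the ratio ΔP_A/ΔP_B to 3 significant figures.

Pipe A: V = Q/A = 0.01563/0.02865 = 0.5456 m/s; Re = 6.213e+04; ε/D = 0.0152; Haaland → f = 0.04468; ΔP_A = f(L/D)(ρV²/2) = 408.3 Pa.
Pipe B: V = Q/A = 0.01563/0.05515 = 0.2834 m/s; Re = 4.478e+04; ε/D = 0.0002; Haaland → f = 0.02179; ΔP_B = f(L/D)(ρV²/2) = 455 Pa.
ΔP_A/ΔP_B = 408.3/455 = 0.897.

ΔP_A/ΔP_B ≈ 0.897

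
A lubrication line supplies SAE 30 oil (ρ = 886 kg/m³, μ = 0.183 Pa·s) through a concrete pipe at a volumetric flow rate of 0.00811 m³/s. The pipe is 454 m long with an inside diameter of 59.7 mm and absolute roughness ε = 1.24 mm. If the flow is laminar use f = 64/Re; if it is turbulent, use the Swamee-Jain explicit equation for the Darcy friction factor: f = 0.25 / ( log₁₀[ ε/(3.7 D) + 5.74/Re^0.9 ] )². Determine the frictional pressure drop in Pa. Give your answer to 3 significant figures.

ΔP ≈ 2.16×10^6 Pa

Cross-sectional area A = πD²/4 = π(0.0597)²/4 = 0.002799 m²; mean velocity V = Q/A = 0.00811/0.002799 = 2.897 m/s.
Reynolds number Re = ρVD/μ = 886 · 2.897 · 0.0597 / 0.183 = 837.4.
Re < 2300 → laminar flow, so f = 64/Re = 64/837.4 = 0.07643 (the turbulent correlation is not needed).
Darcy-Weisbach: ΔP = f(L/D)(ρV²/2) = 0.07643·(454/0.0597)·(886·2.897²/2) = 0.07643·7605·3719 = 2.161e+06 Pa.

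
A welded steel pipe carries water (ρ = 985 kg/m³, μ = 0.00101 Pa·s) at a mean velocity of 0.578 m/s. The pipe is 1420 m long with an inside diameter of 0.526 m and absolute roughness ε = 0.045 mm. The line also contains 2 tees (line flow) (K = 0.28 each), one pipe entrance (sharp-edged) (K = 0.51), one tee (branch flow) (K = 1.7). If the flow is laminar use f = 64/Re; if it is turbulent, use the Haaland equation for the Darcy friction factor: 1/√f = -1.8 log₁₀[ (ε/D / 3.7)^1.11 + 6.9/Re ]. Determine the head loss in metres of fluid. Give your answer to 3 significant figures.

h_f ≈ 0.743 m

Reynolds number Re = ρVD/μ = 985 · 0.578 · 0.526 / 0.00101 = 2.965e+05.
Re > 4000 → turbulent. Relative roughness ε/D = 4.5e-05/0.526 = 8.56e-05. Haaland: 1/√f = -1.8 log₁₀[(8.56e-05/3.7)^1.11 + 6.9/2.965e+05] = -1.8 log₁₀[7.15e-06 + 2.33e-05] = 8.13, so f = 0.01513.
Total minor-loss coefficient ΣK = 2·0.28 + 1·0.51 + 1·1.7 = 2.77.
ΔP = [f·L/D + ΣK]·(ρV²/2) = [0.01513·1420/0.526 + 2.77]·(985·0.578²/2) = [40.84 + 2.77]·164.5 = 7175 Pa.
Head loss h_f = ΔP/(ρg) = 7175/(985·9.81) = 0.743 m.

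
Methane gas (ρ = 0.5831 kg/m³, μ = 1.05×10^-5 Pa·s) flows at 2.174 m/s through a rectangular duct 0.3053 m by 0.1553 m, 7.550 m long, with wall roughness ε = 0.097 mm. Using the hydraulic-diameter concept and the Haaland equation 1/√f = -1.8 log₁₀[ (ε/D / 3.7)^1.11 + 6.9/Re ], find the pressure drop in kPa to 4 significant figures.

ΔP ≈ 0.001282 kPa

Hydraulic diameter D_h = 4A/P = 4·(0.3053·0.1553)/(2·(0.3053+0.1553)) = 0.1897/0.9212 = 0.2059 m.
Re = ρVD_h/μ = 0.5831·2.174·0.2059/1.05e-05 = 2.486e+04.
ε/D_h = 9.7e-05/0.2059 = 0.000471; Haaland gives 1/√f = -1.8 log₁₀[4.75e-05+0.000278] = 6.278, so f = 0.02537.
ΔP = f(L/D_h)(ρV²/2) = 0.02537·7.55/0.2059·1.378 = 1.282 Pa.
ΔP = 0.001282 kPa.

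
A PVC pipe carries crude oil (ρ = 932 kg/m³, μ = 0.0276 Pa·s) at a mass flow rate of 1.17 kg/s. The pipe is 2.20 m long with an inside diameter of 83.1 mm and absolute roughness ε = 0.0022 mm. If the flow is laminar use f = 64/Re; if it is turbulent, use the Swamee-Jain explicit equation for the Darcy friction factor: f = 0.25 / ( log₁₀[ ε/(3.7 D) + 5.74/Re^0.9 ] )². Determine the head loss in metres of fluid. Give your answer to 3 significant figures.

A = πD²/4 = π(0.0831)²/4 = 0.005424 m²; mean velocity V = ṁ/(ρA) = 1.17/(932 · 0.005424) = 0.2315 m/s.
Reynolds number Re = ρVD/μ = 932 · 0.2315 · 0.0831 / 0.0276 = 649.5.
Re < 2300 → laminar flow, so f = 64/Re = 64/649.5 = 0.09854 (the turbulent correlation is not needed).
Darcy-Weisbach: ΔP = f(L/D)(ρV²/2) = 0.09854·(2.2/0.0831)·(932·0.2315²/2) = 0.09854·26.47·24.97 = 65.13 Pa.
Head loss h_f = ΔP/(ρg) = 65.13/(932·9.81) = 0.00712 m.

h_f ≈ 0.00712 m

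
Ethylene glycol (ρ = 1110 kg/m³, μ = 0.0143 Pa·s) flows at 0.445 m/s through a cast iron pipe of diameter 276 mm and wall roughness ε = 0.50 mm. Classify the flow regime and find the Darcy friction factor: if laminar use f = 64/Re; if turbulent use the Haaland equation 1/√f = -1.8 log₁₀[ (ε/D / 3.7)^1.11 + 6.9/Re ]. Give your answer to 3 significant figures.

f ≈ 0.0336

Re = ρVD/μ = 1110·0.445·0.276/0.0143 = 9534.
Re > 4000 → turbulent. ε/D = 0.0005/0.276 = 0.00181; Haaland: 1/√f = -1.8 log₁₀[0.000212 + 0.000724] = 5.452, so f = 0.03364.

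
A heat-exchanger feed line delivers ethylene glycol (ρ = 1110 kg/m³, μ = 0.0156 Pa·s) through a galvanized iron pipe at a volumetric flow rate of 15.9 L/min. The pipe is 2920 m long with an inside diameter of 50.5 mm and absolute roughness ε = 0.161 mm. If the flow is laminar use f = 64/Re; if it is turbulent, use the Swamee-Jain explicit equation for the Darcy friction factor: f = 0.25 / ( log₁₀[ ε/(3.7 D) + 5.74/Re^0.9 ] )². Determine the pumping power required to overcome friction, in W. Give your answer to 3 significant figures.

Q = 15.9 L/min = 15.9/60000 = 0.000265 m³/s.
Cross-sectional area A = πD²/4 = π(0.0505)²/4 = 0.002003 m²; mean velocity V = Q/A = 0.000265/0.002003 = 0.1323 m/s.
Reynolds number Re = ρVD/μ = 1110 · 0.1323 · 0.0505 / 0.0156 = 475.4.
Re < 2300 → laminar flow, so f = 64/Re = 64/475.4 = 0.1346 (the turbulent correlation is not needed).
Darcy-Weisbach: ΔP = f(L/D)(ρV²/2) = 0.1346·(2920/0.0505)·(1110·0.1323²/2) = 0.1346·5.782e+04·9.715 = 7.562e+04 Pa.
Pumping power P = QΔP = 0.000265·7.562e+04 = 20.04 W = 20.0 W.

P ≈ 20.0 W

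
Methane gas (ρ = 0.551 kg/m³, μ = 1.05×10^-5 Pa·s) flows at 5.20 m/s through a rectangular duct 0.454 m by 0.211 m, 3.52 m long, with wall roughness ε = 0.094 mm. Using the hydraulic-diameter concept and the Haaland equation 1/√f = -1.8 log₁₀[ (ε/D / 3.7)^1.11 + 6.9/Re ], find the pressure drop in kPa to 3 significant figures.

Hydraulic diameter D_h = 4A/P = 4·(0.454·0.211)/(2·(0.454+0.211)) = 0.3832/1.33 = 0.2881 m.
Re = ρVD_h/μ = 0.551·5.2·0.2881/1.05e-05 = 7.862e+04.
ε/D_h = 9.4e-05/0.2881 = 0.000326; Haaland gives 1/√f = -1.8 log₁₀[3.16e-05+8.78e-05] = 7.062, so f = 0.02005.
ΔP = f(L/D_h)(ρV²/2) = 0.02005·3.52/0.2881·7.45 = 1.825 Pa.
ΔP = 0.00183 kPa.

ΔP ≈ 0.00183 kPa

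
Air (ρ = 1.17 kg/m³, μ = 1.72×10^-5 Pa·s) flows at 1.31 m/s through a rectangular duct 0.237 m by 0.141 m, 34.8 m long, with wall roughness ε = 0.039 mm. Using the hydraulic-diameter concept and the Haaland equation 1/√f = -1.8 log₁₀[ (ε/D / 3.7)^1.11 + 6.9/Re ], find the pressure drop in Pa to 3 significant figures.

Hydraulic diameter D_h = 4A/P = 4·(0.237·0.141)/(2·(0.237+0.141)) = 0.1337/0.756 = 0.1768 m.
Re = ρVD_h/μ = 1.17·1.31·0.1768/1.72e-05 = 1.576e+04.
ε/D_h = 3.9e-05/0.1768 = 0.000221; Haaland gives 1/√f = -1.8 log₁₀[2.04e-05+0.000438] = 6.01, so f = 0.02769.
ΔP = f(L/D_h)(ρV²/2) = 0.02769·34.8/0.1768·1.004 = 5.471 Pa.

ΔP ≈ 5.47 Pa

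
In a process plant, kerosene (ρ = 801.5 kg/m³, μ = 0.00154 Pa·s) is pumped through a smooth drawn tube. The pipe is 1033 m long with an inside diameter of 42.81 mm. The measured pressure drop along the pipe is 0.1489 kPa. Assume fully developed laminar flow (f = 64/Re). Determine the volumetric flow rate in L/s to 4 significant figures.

Q ≈ 0.007716 L/s

For laminar flow, f = 64/Re with Re = ρVD/μ, so Darcy-Weisbach reduces to ΔP = 32μLV/D². Solving for V: V = ΔP·D²/(32μL) = 148.9·(0.04281)²/(32·0.00154·1033) = 0.005361 m/s.
Check: Re = ρVD/μ = 801.5·0.005361·0.04281/0.00154 = 119.4 < 2300, so the laminar assumption holds.
Q = V·A = 0.005361·(π/4·0.04281²) = 7.716e-06 m³/s = 0.007716 L/s.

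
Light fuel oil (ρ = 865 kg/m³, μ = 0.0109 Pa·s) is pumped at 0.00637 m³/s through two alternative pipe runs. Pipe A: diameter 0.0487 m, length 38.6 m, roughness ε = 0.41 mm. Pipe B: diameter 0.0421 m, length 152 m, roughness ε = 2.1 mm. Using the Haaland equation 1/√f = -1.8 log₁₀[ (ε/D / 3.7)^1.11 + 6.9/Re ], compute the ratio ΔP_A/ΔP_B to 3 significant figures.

Pipe A: V = Q/A = 0.00637/0.001863 = 3.42 m/s; Re = 1.322e+04; ε/D = 0.00842; Haaland → f = 0.04014; ΔP_A = f(L/D)(ρV²/2) = 1.609e+05 Pa.
Pipe B: V = Q/A = 0.00637/0.001392 = 4.576 m/s; Re = 1.529e+04; ε/D = 0.0499; Haaland → f = 0.07321; ΔP_B = f(L/D)(ρV²/2) = 2.394e+06 Pa.
ΔP_A/ΔP_B = 1.609e+05/2.394e+06 = 0.0672.

ΔP_A/ΔP_B ≈ 0.0672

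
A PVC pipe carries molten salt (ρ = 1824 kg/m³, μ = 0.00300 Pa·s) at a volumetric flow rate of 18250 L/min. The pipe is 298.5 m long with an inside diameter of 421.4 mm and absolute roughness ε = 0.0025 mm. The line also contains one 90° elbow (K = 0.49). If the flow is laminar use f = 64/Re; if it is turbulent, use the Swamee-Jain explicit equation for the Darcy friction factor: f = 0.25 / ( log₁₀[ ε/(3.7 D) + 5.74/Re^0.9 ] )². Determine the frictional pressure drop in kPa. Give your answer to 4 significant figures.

Q = 18250 L/min = 18250/60000 = 0.3042 m³/s.
Cross-sectional area A = πD²/4 = π(0.4214)²/4 = 0.1395 m²; mean velocity V = Q/A = 0.3042/0.1395 = 2.181 m/s.
Reynolds number Re = ρVD/μ = 1824 · 2.181 · 0.4214 / 0.003 = 5.588e+05.
Re > 4000 → turbulent. Relative roughness ε/D = 2.5e-06/0.4214 = 5.93e-06. Swamee-Jain: f = 0.25/(log₁₀[5.93e-06/3.7 + 5.74/5.588e+05^0.9])² = 0.25/(log₁₀[1.6e-06 + 3.86e-05])² = 0.25/(-4.396)² = 0.01294.
Total minor-loss coefficient ΣK = 1·0.49 = 0.49.
ΔP = [f·L/D + ΣK]·(ρV²/2) = [0.01294·298.5/0.4214 + 0.49]·(1824·2.181²/2) = [9.164 + 0.49]·4338 = 4.188e+04 Pa.
ΔP = 4.188e+04 Pa = 41.88 kPa.

ΔP ≈ 41.88 kPa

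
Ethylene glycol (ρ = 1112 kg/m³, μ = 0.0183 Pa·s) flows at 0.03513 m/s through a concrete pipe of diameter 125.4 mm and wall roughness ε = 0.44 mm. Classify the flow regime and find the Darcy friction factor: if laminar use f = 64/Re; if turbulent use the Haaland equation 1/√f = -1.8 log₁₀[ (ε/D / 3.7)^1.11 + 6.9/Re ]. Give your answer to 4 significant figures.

Re = ρVD/μ = 1112·0.03513·0.1254/0.0183 = 267.7.
Re < 2300 → laminar, so f = 64/Re = 0.2391 (roughness is irrelevant in laminar flow).

f ≈ 0.2391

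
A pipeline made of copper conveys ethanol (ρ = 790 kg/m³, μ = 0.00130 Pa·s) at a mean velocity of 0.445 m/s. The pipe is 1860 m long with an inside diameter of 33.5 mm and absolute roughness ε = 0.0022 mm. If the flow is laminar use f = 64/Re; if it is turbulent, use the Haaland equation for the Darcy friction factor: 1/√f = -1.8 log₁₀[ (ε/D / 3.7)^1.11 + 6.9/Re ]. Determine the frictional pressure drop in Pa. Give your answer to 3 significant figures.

Reynolds number Re = ρVD/μ = 790 · 0.445 · 0.0335 / 0.0013 = 9059.
Re > 4000 → turbulent. Relative roughness ε/D = 2.2e-06/0.0335 = 6.57e-05. Haaland: 1/√f = -1.8 log₁₀[(6.57e-05/3.7)^1.11 + 6.9/9059] = -1.8 log₁₀[5.33e-06 + 0.000762] = 5.607, so f = 0.0318.
Darcy-Weisbach: ΔP = f(L/D)(ρV²/2) = 0.0318·(1860/0.0335)·(790·0.445²/2) = 0.0318·5.552e+04·78.22 = 1.381e+05 Pa.

ΔP ≈ 138000 Pa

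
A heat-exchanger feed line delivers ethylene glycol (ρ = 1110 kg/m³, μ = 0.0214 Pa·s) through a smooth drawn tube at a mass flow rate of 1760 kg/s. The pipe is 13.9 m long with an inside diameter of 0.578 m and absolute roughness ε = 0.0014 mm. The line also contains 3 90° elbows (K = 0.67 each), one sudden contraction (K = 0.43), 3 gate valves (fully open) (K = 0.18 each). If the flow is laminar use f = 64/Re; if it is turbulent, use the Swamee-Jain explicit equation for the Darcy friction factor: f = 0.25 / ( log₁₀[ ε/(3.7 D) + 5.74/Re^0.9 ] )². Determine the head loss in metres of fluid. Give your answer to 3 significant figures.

A = πD²/4 = π(0.578)²/4 = 0.2624 m²; mean velocity V = ṁ/(ρA) = 1760/(1110 · 0.2624) = 6.043 m/s.
Reynolds number Re = ρVD/μ = 1110 · 6.043 · 0.578 / 0.0214 = 1.812e+05.
Re > 4000 → turbulent. Relative roughness ε/D = 1.4e-06/0.578 = 2.42e-06. Swamee-Jain: f = 0.25/(log₁₀[2.42e-06/3.7 + 5.74/1.812e+05^0.9])² = 0.25/(log₁₀[6.55e-07 + 0.000106])² = 0.25/(-3.971)² = 0.01586.
Total minor-loss coefficient ΣK = 3·0.67 + 1·0.43 + 3·0.18 = 2.98.
ΔP = [f·L/D + ΣK]·(ρV²/2) = [0.01586·13.9/0.578 + 2.98]·(1110·6.043²/2) = [0.3813 + 2.98]·2.027e+04 = 6.812e+04 Pa.
Head loss h_f = ΔP/(ρg) = 6.812e+04/(1110·9.81) = 6.26 m.

h_f ≈ 6.26 m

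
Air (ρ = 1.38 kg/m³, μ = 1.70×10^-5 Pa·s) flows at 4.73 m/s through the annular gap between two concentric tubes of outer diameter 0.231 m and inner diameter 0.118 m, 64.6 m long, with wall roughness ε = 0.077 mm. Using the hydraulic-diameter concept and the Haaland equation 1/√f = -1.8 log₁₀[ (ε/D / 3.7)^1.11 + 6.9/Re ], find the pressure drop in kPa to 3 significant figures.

Hydraulic diameter D_h = 4A/P = D_o - D_i = 0.231 - 0.118 = 0.113 m.
Re = ρVD_h/μ = 1.38·4.73·0.113/1.7e-05 = 4.339e+04.
ε/D_h = 7.7e-05/0.113 = 0.000681; Haaland gives 1/√f = -1.8 log₁₀[7.15e-05+0.000159] = 6.547, so f = 0.02333.
ΔP = f(L/D_h)(ρV²/2) = 0.02333·64.6/0.113·15.44 = 205.9 Pa.
ΔP = 0.206 kPa.

ΔP ≈ 0.206 kPa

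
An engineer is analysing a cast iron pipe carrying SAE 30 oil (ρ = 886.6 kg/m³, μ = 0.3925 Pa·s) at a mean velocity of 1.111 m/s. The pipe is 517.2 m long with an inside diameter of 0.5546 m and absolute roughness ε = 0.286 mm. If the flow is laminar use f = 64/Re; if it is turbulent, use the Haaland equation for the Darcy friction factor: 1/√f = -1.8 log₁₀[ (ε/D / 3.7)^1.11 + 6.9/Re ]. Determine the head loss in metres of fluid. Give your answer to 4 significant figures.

Reynolds number Re = ρVD/μ = 886.6 · 1.111 · 0.5546 / 0.393 = 1392.
Re < 2300 → laminar flow, so f = 64/Re = 64/1392 = 0.04598 (the turbulent correlation is not needed).
Darcy-Weisbach: ΔP = f(L/D)(ρV²/2) = 0.04598·(517.2/0.5546)·(886.6·1.111²/2) = 0.04598·932.6·547.2 = 2.346e+04 Pa.
Head loss h_f = ΔP/(ρg) = 2.346e+04/(886.6·9.81) = 2.698 m.

h_f ≈ 2.698 m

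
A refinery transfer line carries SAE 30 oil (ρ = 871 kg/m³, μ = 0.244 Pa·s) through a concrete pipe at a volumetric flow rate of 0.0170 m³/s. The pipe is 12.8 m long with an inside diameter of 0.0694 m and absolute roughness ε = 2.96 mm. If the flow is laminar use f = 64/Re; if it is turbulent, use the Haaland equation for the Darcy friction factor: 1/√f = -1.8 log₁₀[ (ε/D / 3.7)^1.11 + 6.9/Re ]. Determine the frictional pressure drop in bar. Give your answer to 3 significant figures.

ΔP ≈ 0.933 bar

Cross-sectional area A = πD²/4 = π(0.0694)²/4 = 0.003783 m²; mean velocity V = Q/A = 0.017/0.003783 = 4.494 m/s.
Reynolds number Re = ρVD/μ = 871 · 4.494 · 0.0694 / 0.244 = 1113.
Re < 2300 → laminar flow, so f = 64/Re = 64/1113 = 0.05748 (the turbulent correlation is not needed).
Darcy-Weisbach: ΔP = f(L/D)(ρV²/2) = 0.05748·(12.8/0.0694)·(871·4.494²/2) = 0.05748·184.4·8796 = 9.325e+04 Pa.
ΔP = 9.325e+04 Pa = 0.933 bar.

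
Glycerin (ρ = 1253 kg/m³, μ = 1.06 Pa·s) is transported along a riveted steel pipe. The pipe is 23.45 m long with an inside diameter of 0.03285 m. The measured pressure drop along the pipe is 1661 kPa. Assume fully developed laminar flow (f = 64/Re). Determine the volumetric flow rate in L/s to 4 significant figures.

Q ≈ 1.910 L/s

For laminar flow, f = 64/Re with Re = ρVD/μ, so Darcy-Weisbach reduces to ΔP = 32μLV/D². Solving for V: V = ΔP·D²/(32μL) = 1.661e+06·(0.03285)²/(32·1.06·23.45) = 2.253 m/s.
Check: Re = ρVD/μ = 1253·2.253·0.03285/1.06 = 87.5 < 2300, so the laminar assumption holds.
Q = V·A = 2.253·(π/4·0.03285²) = 0.00191 m³/s = 1.910 L/s.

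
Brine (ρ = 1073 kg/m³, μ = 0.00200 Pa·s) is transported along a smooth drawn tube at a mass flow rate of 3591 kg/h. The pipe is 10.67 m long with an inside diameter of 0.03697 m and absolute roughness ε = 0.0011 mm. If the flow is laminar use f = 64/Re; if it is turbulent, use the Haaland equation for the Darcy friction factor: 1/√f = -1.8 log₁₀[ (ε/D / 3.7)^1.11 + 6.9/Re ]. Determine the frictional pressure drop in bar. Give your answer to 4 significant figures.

ṁ = 3591 kg/h = 3591/3600 = 0.9975 kg/s.
A = πD²/4 = π(0.03697)²/4 = 0.001073 m²; mean velocity V = ṁ/(ρA) = 0.9975/(1073 · 0.001073) = 0.866 m/s.
Reynolds number Re = ρVD/μ = 1073 · 0.866 · 0.03697 / 0.002 = 1.718e+04.
Re > 4000 → turbulent. Relative roughness ε/D = 1.1e-06/0.03697 = 2.98e-05. Haaland: 1/√f = -1.8 log₁₀[(2.98e-05/3.7)^1.11 + 6.9/1.718e+04] = -1.8 log₁₀[2.21e-06 + 0.000402] = 6.109, so f = 0.0268.
Darcy-Weisbach: ΔP = f(L/D)(ρV²/2) = 0.0268·(10.67/0.03697)·(1073·0.866²/2) = 0.0268·288.6·402.4 = 3112 Pa.
ΔP = 3112 Pa = 0.03112 bar.

ΔP ≈ 0.03112 bar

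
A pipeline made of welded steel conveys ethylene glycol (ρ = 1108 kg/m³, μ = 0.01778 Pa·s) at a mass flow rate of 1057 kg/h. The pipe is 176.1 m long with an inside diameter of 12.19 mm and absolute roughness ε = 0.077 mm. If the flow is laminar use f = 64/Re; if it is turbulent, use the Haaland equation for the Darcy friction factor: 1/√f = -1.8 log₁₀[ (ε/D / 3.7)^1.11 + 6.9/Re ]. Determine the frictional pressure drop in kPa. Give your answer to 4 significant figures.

ΔP ≈ 1531 kPa

ṁ = 1057 kg/h = 1057/3600 = 0.2936 kg/s.
A = πD²/4 = π(0.01219)²/4 = 0.0001167 m²; mean velocity V = ṁ/(ρA) = 0.2936/(1108 · 0.0001167) = 2.271 m/s.
Reynolds number Re = ρVD/μ = 1108 · 2.271 · 0.01219 / 0.0178 = 1725.
Re < 2300 → laminar flow, so f = 64/Re = 64/1725 = 0.03711 (the turbulent correlation is not needed).
Darcy-Weisbach: ΔP = f(L/D)(ρV²/2) = 0.03711·(176.1/0.01219)·(1108·2.271²/2) = 0.03711·1.445e+04·2856 = 1.531e+06 Pa.
ΔP = 1.531e+06 Pa = 1531 kPa.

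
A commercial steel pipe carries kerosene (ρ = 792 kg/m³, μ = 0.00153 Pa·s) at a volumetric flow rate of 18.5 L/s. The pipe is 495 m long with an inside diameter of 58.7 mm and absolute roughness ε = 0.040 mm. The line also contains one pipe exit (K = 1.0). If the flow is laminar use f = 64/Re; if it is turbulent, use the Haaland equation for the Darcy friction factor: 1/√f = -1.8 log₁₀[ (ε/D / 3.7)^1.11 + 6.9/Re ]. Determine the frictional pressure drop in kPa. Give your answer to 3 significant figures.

ΔP ≈ 3060 kPa

Q = 18.5 L/s = 18.5/1000 = 0.0185 m³/s.
Cross-sectional area A = πD²/4 = π(0.0587)²/4 = 0.002706 m²; mean velocity V = Q/A = 0.0185/0.002706 = 6.836 m/s.
Reynolds number Re = ρVD/μ = 792 · 6.836 · 0.0587 / 0.00153 = 2.077e+05.
Re > 4000 → turbulent. Relative roughness ε/D = 4e-05/0.0587 = 0.000681. Haaland: 1/√f = -1.8 log₁₀[(0.000681/3.7)^1.11 + 6.9/2.077e+05] = -1.8 log₁₀[7.15e-05 + 3.32e-05] = 7.164, so f = 0.01949.
Total minor-loss coefficient ΣK = 1·1 = 1.
ΔP = [f·L/D + ΣK]·(ρV²/2) = [0.01949·495/0.0587 + 1]·(792·6.836²/2) = [164.3 + 1]·1.851e+04 = 3.059e+06 Pa.
ΔP = 3.059e+06 Pa = 3060 kPa.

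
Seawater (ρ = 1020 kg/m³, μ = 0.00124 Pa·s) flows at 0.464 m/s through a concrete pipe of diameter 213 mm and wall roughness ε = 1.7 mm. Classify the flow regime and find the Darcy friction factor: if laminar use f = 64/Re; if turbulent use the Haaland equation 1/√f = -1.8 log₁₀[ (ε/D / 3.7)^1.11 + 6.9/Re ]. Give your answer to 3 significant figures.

f ≈ 0.0360

Re = ρVD/μ = 1020·0.464·0.213/0.00124 = 8.13e+04.
Re > 4000 → turbulent. ε/D = 0.0017/0.213 = 0.00798; Haaland: 1/√f = -1.8 log₁₀[0.0011 + 8.49e-05] = 5.269, so f = 0.03602.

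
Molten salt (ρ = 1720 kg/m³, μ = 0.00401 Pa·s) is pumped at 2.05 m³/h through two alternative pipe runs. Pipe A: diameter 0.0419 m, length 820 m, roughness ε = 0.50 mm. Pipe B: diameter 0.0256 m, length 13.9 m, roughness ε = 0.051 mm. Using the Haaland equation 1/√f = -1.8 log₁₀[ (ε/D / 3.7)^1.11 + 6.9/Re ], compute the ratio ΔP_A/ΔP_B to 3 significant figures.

Pipe A: V = Q/A = 0.0005694/0.001379 = 0.413 m/s; Re = 7422; ε/D = 0.0119; Haaland → f = 0.04646; ΔP_A = f(L/D)(ρV²/2) = 1.334e+05 Pa.
Pipe B: V = Q/A = 0.0005694/0.0005147 = 1.106 m/s; Re = 1.215e+04; ε/D = 0.00199; Haaland → f = 0.03222; ΔP_B = f(L/D)(ρV²/2) = 1.841e+04 Pa.
ΔP_A/ΔP_B = 1.334e+05/1.841e+04 = 7.24.

ΔP_A/ΔP_B ≈ 7.24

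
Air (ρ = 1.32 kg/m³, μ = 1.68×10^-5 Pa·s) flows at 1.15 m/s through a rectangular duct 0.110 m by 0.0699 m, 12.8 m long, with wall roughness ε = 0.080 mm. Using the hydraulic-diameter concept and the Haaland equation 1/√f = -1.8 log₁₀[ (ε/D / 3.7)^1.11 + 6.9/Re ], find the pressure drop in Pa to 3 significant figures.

ΔP ≈ 4.48 Pa

Hydraulic diameter D_h = 4A/P = 4·(0.11·0.0699)/(2·(0.11+0.0699)) = 0.03076/0.3598 = 0.08548 m.
Re = ρVD_h/μ = 1.32·1.15·0.08548/1.68e-05 = 7724.
ε/D_h = 8e-05/0.08548 = 0.000936; Haaland gives 1/√f = -1.8 log₁₀[0.000102+0.000893] = 5.404, so f = 0.03424.
ΔP = f(L/D_h)(ρV²/2) = 0.03424·12.8/0.08548·0.8728 = 4.476 Pa.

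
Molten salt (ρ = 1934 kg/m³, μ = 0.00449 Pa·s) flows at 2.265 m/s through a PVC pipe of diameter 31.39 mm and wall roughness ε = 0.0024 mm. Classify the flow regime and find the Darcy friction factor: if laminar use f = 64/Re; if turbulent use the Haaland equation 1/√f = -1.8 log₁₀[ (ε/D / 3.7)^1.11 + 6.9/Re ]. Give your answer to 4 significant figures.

f ≈ 0.02336

Re = ρVD/μ = 1934·2.265·0.03139/0.00449 = 3.062e+04.
Re > 4000 → turbulent. ε/D = 2.4e-06/0.03139 = 7.65e-05; Haaland: 1/√f = -1.8 log₁₀[6.31e-06 + 0.000225] = 6.543, so f = 0.02336.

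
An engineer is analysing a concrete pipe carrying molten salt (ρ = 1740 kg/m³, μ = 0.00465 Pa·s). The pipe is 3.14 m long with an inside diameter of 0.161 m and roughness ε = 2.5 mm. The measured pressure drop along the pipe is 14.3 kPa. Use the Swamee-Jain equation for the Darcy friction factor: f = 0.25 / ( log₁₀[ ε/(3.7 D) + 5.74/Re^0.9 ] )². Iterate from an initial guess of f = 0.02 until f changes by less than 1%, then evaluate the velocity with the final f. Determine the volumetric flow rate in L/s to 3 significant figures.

Rearranging Darcy-Weisbach: V = √(2·ΔP·D/(f·L·ρ)). With ε/D = 0.0025/0.161 = 0.0155, iterate starting from f = 0.02:
  f = 0.02 → V = √(2·1.43e+04·0.161/(0.02·3.14·1740)) = 6.491 m/s; Re = ρVD/μ = 3.911e+05; f → 0.04445
  f = 0.04445 → V = 4.354 m/s; Re = 2.623e+05; f → 0.04454
Converged (Δf/f < 1%). With the final f = 0.04454: V = √(2·1.43e+04·0.161/(0.04454·3.14·1740)) = 4.35 m/s.
Q = V·A = 4.35·(π/4·0.161²) = 0.08856 m³/s = 88.6 L/s.

Q ≈ 88.6 L/s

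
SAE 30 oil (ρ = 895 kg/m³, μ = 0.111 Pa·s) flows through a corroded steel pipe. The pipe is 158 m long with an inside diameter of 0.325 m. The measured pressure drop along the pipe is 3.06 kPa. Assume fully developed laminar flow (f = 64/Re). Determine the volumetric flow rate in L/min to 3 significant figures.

Q ≈ 2870 L/min

For laminar flow, f = 64/Re with Re = ρVD/μ, so Darcy-Weisbach reduces to ΔP = 32μLV/D². Solving for V: V = ΔP·D²/(32μL) = 3060·(0.325)²/(32·0.111·158) = 0.5759 m/s.
Check: Re = ρVD/μ = 895·0.5759·0.325/0.111 = 1509 < 2300, so the laminar assumption holds.
Q = V·A = 0.5759·(π/4·0.325²) = 0.04778 m³/s = 2870 L/min.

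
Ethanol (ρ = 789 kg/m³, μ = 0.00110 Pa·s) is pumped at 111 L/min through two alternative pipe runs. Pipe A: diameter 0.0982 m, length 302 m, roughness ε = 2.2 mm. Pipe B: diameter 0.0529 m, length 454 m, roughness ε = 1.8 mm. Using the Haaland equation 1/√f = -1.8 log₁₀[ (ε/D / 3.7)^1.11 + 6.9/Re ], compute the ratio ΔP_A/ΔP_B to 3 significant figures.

ΔP_A/ΔP_B ≈ 0.0261

Pipe A: V = Q/A = 0.00185/0.007574 = 0.2443 m/s; Re = 1.721e+04; ε/D = 0.0224; Haaland → f = 0.05296; ΔP_A = f(L/D)(ρV²/2) = 3833 Pa.
Pipe B: V = Q/A = 0.00185/0.002198 = 0.8417 m/s; Re = 3.194e+04; ε/D = 0.034; Haaland → f = 0.06131; ΔP_B = f(L/D)(ρV²/2) = 1.471e+05 Pa.
ΔP_A/ΔP_B = 3833/1.471e+05 = 0.0261.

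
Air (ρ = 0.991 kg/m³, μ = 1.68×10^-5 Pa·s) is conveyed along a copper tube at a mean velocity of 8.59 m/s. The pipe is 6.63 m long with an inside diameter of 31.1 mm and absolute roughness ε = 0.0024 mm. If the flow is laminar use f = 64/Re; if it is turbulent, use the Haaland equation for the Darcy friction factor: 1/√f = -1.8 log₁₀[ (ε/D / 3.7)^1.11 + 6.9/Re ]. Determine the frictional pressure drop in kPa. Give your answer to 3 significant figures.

ΔP ≈ 0.214 kPa

Reynolds number Re = ρVD/μ = 0.991 · 8.59 · 0.0311 / 1.68e-05 = 1.576e+04.
Re > 4000 → turbulent. Relative roughness ε/D = 2.4e-06/0.0311 = 7.72e-05. Haaland: 1/√f = -1.8 log₁₀[(7.72e-05/3.7)^1.11 + 6.9/1.576e+04] = -1.8 log₁₀[6.37e-06 + 0.000438] = 6.034, so f = 0.02746.
Darcy-Weisbach: ΔP = f(L/D)(ρV²/2) = 0.02746·(6.63/0.0311)·(0.991·8.59²/2) = 0.02746·213.2·36.56 = 214.1 Pa.
ΔP = 214.1 Pa = 0.214 kPa.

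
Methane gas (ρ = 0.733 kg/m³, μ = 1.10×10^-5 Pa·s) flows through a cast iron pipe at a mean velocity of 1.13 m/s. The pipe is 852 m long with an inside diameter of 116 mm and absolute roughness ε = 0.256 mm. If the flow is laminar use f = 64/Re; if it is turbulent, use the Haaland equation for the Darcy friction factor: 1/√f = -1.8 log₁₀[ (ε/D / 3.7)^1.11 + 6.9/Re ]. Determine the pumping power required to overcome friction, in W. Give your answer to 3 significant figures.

Reynolds number Re = ρVD/μ = 0.733 · 1.13 · 0.116 / 1.1e-05 = 8735.
Re > 4000 → turbulent. Relative roughness ε/D = 0.000256/0.116 = 0.00221. Haaland: 1/√f = -1.8 log₁₀[(0.00221/3.7)^1.11 + 6.9/8735] = -1.8 log₁₀[0.000264 + 0.00079] = 5.359, so f = 0.03482.
Darcy-Weisbach: ΔP = f(L/D)(ρV²/2) = 0.03482·(852/0.116)·(0.733·1.13²/2) = 0.03482·7345·0.468 = 119.7 Pa.
Q = V·A = 1.13·0.01057 = 0.01194 m³/s.
Pumping power P = QΔP = 0.01194·119.7 = 1.429 W = 1.43 W.

P ≈ 1.43 W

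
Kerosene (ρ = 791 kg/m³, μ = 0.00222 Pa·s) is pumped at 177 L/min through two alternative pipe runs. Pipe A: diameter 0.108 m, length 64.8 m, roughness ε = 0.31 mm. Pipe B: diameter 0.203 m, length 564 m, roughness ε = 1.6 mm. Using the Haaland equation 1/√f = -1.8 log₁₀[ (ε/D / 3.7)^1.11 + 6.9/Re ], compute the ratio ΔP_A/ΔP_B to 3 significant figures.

Pipe A: V = Q/A = 0.00295/0.009161 = 0.322 m/s; Re = 1.239e+04; ε/D = 0.00287; Haaland → f = 0.03337; ΔP_A = f(L/D)(ρV²/2) = 821.2 Pa.
Pipe B: V = Q/A = 0.00295/0.03237 = 0.09115 m/s; Re = 6593; ε/D = 0.00788; Haaland → f = 0.04324; ΔP_B = f(L/D)(ρV²/2) = 394.7 Pa.
ΔP_A/ΔP_B = 821.2/394.7 = 2.08.

ΔP_A/ΔP_B ≈ 2.08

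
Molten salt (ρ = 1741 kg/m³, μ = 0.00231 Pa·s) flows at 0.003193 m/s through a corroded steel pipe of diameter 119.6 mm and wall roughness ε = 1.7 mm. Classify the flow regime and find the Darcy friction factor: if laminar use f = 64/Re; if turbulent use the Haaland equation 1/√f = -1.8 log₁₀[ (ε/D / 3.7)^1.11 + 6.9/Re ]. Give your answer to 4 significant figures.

f ≈ 0.2224

Re = ρVD/μ = 1741·0.003193·0.1196/0.00231 = 287.8.
Re < 2300 → laminar, so f = 64/Re = 0.2224 (roughness is irrelevant in laminar flow).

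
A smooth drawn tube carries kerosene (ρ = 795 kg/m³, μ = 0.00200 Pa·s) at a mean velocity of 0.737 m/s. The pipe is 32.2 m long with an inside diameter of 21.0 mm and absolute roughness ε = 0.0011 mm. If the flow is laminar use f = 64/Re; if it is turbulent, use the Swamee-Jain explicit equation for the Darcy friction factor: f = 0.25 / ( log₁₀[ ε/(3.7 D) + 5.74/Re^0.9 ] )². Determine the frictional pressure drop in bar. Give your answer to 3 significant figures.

ΔP ≈ 0.118 bar

Reynolds number Re = ρVD/μ = 795 · 0.737 · 0.021 / 0.002 = 6152.
Re > 4000 → turbulent. Relative roughness ε/D = 1.1e-06/0.021 = 5.24e-05. Swamee-Jain: f = 0.25/(log₁₀[5.24e-05/3.7 + 5.74/6152^0.9])² = 0.25/(log₁₀[1.42e-05 + 0.00223])² = 0.25/(-2.648)² = 0.03564.
Darcy-Weisbach: ΔP = f(L/D)(ρV²/2) = 0.03564·(32.2/0.021)·(795·0.737²/2) = 0.03564·1533·215.9 = 1.18e+04 Pa.
ΔP = 1.18e+04 Pa = 0.118 bar.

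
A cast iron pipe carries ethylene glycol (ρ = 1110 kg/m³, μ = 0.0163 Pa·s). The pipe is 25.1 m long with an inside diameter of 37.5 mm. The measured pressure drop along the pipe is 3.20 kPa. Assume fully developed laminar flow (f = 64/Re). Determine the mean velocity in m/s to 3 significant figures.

For laminar flow, f = 64/Re with Re = ρVD/μ, so Darcy-Weisbach reduces to ΔP = 32μLV/D². Solving for V: V = ΔP·D²/(32μL) = 3200·(0.0375)²/(32·0.0163·25.1) = 0.3437 m/s.
Check: Re = ρVD/μ = 1110·0.3437·0.0375/0.0163 = 877.7 < 2300, so the laminar assumption holds.

V ≈ 0.344 m/s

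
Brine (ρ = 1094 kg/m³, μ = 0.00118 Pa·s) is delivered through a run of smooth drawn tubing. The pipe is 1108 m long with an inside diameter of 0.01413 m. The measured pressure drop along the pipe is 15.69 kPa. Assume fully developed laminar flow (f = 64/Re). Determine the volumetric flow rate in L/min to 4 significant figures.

Q ≈ 0.7045 L/min

For laminar flow, f = 64/Re with Re = ρVD/μ, so Darcy-Weisbach reduces to ΔP = 32μLV/D². Solving for V: V = ΔP·D²/(32μL) = 1.569e+04·(0.01413)²/(32·0.00118·1108) = 0.07487 m/s.
Check: Re = ρVD/μ = 1094·0.07487·0.01413/0.00118 = 980.9 < 2300, so the laminar assumption holds.
Q = V·A = 0.07487·(π/4·0.01413²) = 1.174e-05 m³/s = 0.7045 L/min.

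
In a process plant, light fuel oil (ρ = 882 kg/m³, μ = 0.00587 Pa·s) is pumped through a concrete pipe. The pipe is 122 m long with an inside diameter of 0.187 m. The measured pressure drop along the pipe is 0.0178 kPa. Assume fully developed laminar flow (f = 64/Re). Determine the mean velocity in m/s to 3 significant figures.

V ≈ 0.0272 m/s

For laminar flow, f = 64/Re with Re = ρVD/μ, so Darcy-Weisbach reduces to ΔP = 32μLV/D². Solving for V: V = ΔP·D²/(32μL) = 17.8·(0.187)²/(32·0.00587·122) = 0.02716 m/s.
Check: Re = ρVD/μ = 882·0.02716·0.187/0.00587 = 763.2 < 2300, so the laminar assumption holds.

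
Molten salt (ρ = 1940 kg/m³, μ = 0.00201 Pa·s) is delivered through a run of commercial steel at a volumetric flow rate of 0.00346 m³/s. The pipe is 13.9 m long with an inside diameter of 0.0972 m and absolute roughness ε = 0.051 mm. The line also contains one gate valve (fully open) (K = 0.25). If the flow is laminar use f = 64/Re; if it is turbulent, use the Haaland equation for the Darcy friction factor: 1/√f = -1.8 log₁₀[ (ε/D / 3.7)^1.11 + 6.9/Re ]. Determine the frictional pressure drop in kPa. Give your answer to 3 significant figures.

Cross-sectional area A = πD²/4 = π(0.0972)²/4 = 0.00742 m²; mean velocity V = Q/A = 0.00346/0.00742 = 0.4663 m/s.
Reynolds number Re = ρVD/μ = 1940 · 0.4663 · 0.0972 / 0.00201 = 4.374e+04.
Re > 4000 → turbulent. Relative roughness ε/D = 5.1e-05/0.0972 = 0.000525. Haaland: 1/√f = -1.8 log₁₀[(0.000525/3.7)^1.11 + 6.9/4.374e+04] = -1.8 log₁₀[5.35e-05 + 0.000158] = 6.615, so f = 0.02285.
Total minor-loss coefficient ΣK = 1·0.25 = 0.25.
ΔP = [f·L/D + ΣK]·(ρV²/2) = [0.02285·13.9/0.0972 + 0.25]·(1940·0.4663²/2) = [3.268 + 0.25]·210.9 = 741.9 Pa.
ΔP = 741.9 Pa = 0.742 kPa.

ΔP ≈ 0.742 kPa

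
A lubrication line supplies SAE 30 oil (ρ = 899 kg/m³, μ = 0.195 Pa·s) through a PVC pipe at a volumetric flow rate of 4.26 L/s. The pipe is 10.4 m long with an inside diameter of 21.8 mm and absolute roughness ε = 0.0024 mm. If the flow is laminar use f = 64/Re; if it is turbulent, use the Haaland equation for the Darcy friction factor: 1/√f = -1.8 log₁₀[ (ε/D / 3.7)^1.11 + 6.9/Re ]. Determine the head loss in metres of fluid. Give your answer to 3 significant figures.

Q = 4.26 L/s = 4.26/1000 = 0.00426 m³/s.
Cross-sectional area A = πD²/4 = π(0.0218)²/4 = 0.0003733 m²; mean velocity V = Q/A = 0.00426/0.0003733 = 11.41 m/s.
Reynolds number Re = ρVD/μ = 899 · 11.41 · 0.0218 / 0.195 = 1147.
Re < 2300 → laminar flow, so f = 64/Re = 64/1147 = 0.05579 (the turbulent correlation is not needed).
Darcy-Weisbach: ΔP = f(L/D)(ρV²/2) = 0.05579·(10.4/0.0218)·(899·11.41²/2) = 0.05579·477.1·5.855e+04 = 1.559e+06 Pa.
Head loss h_f = ΔP/(ρg) = 1.559e+06/(899·9.81) = 177 m.

h_f ≈ 177 m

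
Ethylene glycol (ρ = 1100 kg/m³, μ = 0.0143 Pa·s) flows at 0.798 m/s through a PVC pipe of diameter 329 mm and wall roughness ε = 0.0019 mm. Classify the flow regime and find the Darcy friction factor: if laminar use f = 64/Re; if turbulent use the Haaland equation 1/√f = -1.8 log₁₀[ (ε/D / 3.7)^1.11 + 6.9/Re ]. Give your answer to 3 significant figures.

f ≈ 0.0257

Re = ρVD/μ = 1100·0.798·0.329/0.0143 = 2.02e+04.
Re > 4000 → turbulent. ε/D = 1.9e-06/0.329 = 5.78e-06; Haaland: 1/√f = -1.8 log₁₀[3.59e-07 + 0.000342] = 6.239, so f = 0.02569.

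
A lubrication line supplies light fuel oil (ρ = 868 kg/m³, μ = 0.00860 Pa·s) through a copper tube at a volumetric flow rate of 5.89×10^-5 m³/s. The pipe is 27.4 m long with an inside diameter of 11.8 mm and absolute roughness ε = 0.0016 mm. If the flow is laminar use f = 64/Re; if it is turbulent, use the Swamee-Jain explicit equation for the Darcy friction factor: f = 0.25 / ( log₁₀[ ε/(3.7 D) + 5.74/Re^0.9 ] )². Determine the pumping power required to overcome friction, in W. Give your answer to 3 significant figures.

Cross-sectional area A = πD²/4 = π(0.0118)²/4 = 0.0001094 m²; mean velocity V = Q/A = 5.89e-05/0.0001094 = 0.5386 m/s.
Reynolds number Re = ρVD/μ = 868 · 0.5386 · 0.0118 / 0.0086 = 641.5.
Re < 2300 → laminar flow, so f = 64/Re = 64/641.5 = 0.09977 (the turbulent correlation is not needed).
Darcy-Weisbach: ΔP = f(L/D)(ρV²/2) = 0.09977·(27.4/0.0118)·(868·0.5386²/2) = 0.09977·2322·125.9 = 2.917e+04 Pa.
Pumping power P = QΔP = 5.89e-05·2.917e+04 = 1.718 W = 1.72 W.

P ≈ 1.72 W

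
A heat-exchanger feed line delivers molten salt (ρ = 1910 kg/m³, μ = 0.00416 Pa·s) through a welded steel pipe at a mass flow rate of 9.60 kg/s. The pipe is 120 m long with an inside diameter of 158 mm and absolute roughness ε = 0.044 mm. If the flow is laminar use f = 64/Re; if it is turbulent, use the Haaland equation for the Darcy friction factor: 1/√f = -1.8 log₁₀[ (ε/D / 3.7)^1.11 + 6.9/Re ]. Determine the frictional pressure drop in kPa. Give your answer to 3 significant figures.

ΔP ≈ 1.27 kPa

A = πD²/4 = π(0.158)²/4 = 0.01961 m²; mean velocity V = ṁ/(ρA) = 9.6/(1910 · 0.01961) = 0.2564 m/s.
Reynolds number Re = ρVD/μ = 1910 · 0.2564 · 0.158 / 0.00416 = 1.86e+04.
Re > 4000 → turbulent. Relative roughness ε/D = 4.4e-05/0.158 = 0.000278. Haaland: 1/√f = -1.8 log₁₀[(0.000278/3.7)^1.11 + 6.9/1.86e+04] = -1.8 log₁₀[2.65e-05 + 0.000371] = 6.121, so f = 0.02669.
Darcy-Weisbach: ΔP = f(L/D)(ρV²/2) = 0.02669·(120/0.158)·(1910·0.2564²/2) = 0.02669·759.5·62.76 = 1272 Pa.
ΔP = 1272 Pa = 1.27 kPa.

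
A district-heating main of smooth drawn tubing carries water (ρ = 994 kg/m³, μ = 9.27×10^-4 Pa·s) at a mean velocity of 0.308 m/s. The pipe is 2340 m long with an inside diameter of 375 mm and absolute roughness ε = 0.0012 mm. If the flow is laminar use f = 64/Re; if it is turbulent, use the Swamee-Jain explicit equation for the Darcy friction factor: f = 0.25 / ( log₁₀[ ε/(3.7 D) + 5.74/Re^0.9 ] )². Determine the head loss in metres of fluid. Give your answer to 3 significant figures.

h_f ≈ 0.516 m

Reynolds number Re = ρVD/μ = 994 · 0.308 · 0.375 / 0.000927 = 1.238e+05.
Re > 4000 → turbulent. Relative roughness ε/D = 1.2e-06/0.375 = 3.2e-06. Swamee-Jain: f = 0.25/(log₁₀[3.2e-06/3.7 + 5.74/1.238e+05^0.9])² = 0.25/(log₁₀[8.65e-07 + 0.00015])² = 0.25/(-3.822)² = 0.01711.
Darcy-Weisbach: ΔP = f(L/D)(ρV²/2) = 0.01711·(2340/0.375)·(994·0.308²/2) = 0.01711·6240·47.15 = 5035 Pa.
Head loss h_f = ΔP/(ρg) = 5035/(994·9.81) = 0.516 m.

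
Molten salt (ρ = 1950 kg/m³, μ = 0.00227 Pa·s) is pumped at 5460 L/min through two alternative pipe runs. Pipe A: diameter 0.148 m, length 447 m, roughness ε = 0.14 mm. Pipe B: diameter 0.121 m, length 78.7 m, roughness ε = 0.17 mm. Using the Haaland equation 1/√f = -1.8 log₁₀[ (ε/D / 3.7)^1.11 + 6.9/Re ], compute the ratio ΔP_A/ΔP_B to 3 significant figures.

ΔP_A/ΔP_B ≈ 1.90

Pipe A: V = Q/A = 0.091/0.0172 = 5.29 m/s; Re = 6.725e+05; ε/D = 0.000946; Haaland → f = 0.01982; ΔP_A = f(L/D)(ρV²/2) = 1.633e+06 Pa.
Pipe B: V = Q/A = 0.091/0.0115 = 7.914 m/s; Re = 8.226e+05; ε/D = 0.0014; Haaland → f = 0.02166; ΔP_B = f(L/D)(ρV²/2) = 8.604e+05 Pa.
ΔP_A/ΔP_B = 1.633e+06/8.604e+05 = 1.90.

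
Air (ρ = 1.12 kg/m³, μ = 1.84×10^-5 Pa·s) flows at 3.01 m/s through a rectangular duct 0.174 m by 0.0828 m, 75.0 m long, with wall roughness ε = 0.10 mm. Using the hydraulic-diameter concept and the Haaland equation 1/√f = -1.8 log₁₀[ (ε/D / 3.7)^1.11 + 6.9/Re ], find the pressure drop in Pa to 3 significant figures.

ΔP ≈ 92.5 Pa

Hydraulic diameter D_h = 4A/P = 4·(0.174·0.0828)/(2·(0.174+0.0828)) = 0.05763/0.5136 = 0.1122 m.
Re = ρVD_h/μ = 1.12·3.01·0.1122/1.84e-05 = 2.056e+04.
ε/D_h = 0.0001/0.1122 = 0.000891; Haaland gives 1/√f = -1.8 log₁₀[9.63e-05+0.000336] = 6.056, so f = 0.02726.
ΔP = f(L/D_h)(ρV²/2) = 0.02726·75/0.1122·5.074 = 92.46 Pa.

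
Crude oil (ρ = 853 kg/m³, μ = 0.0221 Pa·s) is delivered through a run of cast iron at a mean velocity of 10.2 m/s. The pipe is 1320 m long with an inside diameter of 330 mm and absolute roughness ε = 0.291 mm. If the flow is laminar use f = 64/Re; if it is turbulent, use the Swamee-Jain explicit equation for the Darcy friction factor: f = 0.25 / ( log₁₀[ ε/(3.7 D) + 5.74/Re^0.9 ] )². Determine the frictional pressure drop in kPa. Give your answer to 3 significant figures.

ΔP ≈ 3800 kPa

Reynolds number Re = ρVD/μ = 853 · 10.2 · 0.33 / 0.0221 = 1.299e+05.
Re > 4000 → turbulent. Relative roughness ε/D = 0.000291/0.33 = 0.000882. Swamee-Jain: f = 0.25/(log₁₀[0.000882/3.7 + 5.74/1.299e+05^0.9])² = 0.25/(log₁₀[0.000238 + 0.000143])² = 0.25/(-3.418)² = 0.0214.
Darcy-Weisbach: ΔP = f(L/D)(ρV²/2) = 0.0214·(1320/0.33)·(853·10.2²/2) = 0.0214·4000·4.437e+04 = 3.798e+06 Pa.
ΔP = 3.798e+06 Pa = 3800 kPa.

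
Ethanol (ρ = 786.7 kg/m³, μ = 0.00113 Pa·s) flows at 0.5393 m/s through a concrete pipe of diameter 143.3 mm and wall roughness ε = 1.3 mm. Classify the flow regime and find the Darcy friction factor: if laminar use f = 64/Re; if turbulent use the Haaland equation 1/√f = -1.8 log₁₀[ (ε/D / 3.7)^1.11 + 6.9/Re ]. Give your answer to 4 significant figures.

f ≈ 0.03785

Re = ρVD/μ = 786.7·0.5393·0.1433/0.00113 = 5.38e+04.
Re > 4000 → turbulent. ε/D = 0.0013/0.1433 = 0.00907; Haaland: 1/√f = -1.8 log₁₀[0.00127 + 0.000128] = 5.14, so f = 0.03785.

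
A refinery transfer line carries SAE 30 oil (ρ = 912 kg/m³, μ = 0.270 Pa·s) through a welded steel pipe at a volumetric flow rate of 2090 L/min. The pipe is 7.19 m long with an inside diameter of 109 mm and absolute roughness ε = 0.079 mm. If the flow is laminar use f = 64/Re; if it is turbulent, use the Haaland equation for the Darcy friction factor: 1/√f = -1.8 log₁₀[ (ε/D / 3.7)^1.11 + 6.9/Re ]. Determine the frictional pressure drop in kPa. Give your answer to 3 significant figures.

ΔP ≈ 19.5 kPa

Q = 2090 L/min = 2090/60000 = 0.03483 m³/s.
Cross-sectional area A = πD²/4 = π(0.109)²/4 = 0.009331 m²; mean velocity V = Q/A = 0.03483/0.009331 = 3.733 m/s.
Reynolds number Re = ρVD/μ = 912 · 3.733 · 0.109 / 0.27 = 1374.
Re < 2300 → laminar flow, so f = 64/Re = 64/1374 = 0.04657 (the turbulent correlation is not needed).
Darcy-Weisbach: ΔP = f(L/D)(ρV²/2) = 0.04657·(7.19/0.109)·(912·3.733²/2) = 0.04657·65.96·6354 = 1.952e+04 Pa.
ΔP = 1.952e+04 Pa = 19.5 kPa.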